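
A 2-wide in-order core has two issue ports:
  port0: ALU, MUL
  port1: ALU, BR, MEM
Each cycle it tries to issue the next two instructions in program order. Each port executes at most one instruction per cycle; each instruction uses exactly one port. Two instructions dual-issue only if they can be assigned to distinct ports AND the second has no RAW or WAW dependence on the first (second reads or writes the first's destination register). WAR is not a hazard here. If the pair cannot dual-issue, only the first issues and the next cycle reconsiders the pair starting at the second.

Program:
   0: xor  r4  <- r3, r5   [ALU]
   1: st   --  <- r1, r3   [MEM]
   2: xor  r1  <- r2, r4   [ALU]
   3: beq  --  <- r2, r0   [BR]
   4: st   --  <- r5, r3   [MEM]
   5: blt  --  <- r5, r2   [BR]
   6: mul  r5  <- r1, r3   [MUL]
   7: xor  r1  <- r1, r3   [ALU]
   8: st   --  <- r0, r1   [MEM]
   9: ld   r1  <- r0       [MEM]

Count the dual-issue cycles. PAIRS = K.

PAIRS = 3

[0] i0+i1  xor.ALU st.MEM  -- 2-wide
[1] i2+i3  xor.ALU beq.BR  -- 2-wide
[2] i4  st.MEM  -- no-port MEM/BR
[3] i5+i6  blt.BR mul.MUL  -- 2-wide
[4] i7  xor.ALU  -- RAW r1
[5] i8  st.MEM  -- no-port MEM/MEM
[6] i9  ld.MEM  -- tail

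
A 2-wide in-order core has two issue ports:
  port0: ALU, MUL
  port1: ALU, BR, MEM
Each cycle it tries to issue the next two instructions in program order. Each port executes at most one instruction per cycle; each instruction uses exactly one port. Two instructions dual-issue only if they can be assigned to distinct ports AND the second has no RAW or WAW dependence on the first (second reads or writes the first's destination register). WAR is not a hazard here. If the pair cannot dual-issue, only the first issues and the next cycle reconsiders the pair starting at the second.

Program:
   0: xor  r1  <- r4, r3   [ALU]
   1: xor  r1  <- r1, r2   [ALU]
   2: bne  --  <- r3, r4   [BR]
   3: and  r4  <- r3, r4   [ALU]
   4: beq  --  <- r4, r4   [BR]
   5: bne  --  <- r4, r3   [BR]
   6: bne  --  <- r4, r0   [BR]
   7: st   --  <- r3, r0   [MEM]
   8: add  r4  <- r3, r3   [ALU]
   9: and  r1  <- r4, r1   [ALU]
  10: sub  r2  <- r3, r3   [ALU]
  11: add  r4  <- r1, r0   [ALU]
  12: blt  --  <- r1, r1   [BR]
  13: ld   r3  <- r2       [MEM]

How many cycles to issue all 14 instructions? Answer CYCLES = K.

  cy0 -> i0 (xor) RAW+WAW r1
  cy1 -> i1&i2 (xor+bne) 2-wide
  cy2 -> i3 (and) RAW r4
  cy3 -> i4 (beq) no-port BR/BR
  cy4 -> i5 (bne) no-port BR/BR
  cy5 -> i6 (bne) no-port BR/MEM
  cy6 -> i7&i8 (st+add) 2-wide
  cy7 -> i9&i10 (and+sub) 2-wide
  cy8 -> i11&i12 (add+blt) 2-wide
  cy9 -> i13 (ld) tail

CYCLES = 10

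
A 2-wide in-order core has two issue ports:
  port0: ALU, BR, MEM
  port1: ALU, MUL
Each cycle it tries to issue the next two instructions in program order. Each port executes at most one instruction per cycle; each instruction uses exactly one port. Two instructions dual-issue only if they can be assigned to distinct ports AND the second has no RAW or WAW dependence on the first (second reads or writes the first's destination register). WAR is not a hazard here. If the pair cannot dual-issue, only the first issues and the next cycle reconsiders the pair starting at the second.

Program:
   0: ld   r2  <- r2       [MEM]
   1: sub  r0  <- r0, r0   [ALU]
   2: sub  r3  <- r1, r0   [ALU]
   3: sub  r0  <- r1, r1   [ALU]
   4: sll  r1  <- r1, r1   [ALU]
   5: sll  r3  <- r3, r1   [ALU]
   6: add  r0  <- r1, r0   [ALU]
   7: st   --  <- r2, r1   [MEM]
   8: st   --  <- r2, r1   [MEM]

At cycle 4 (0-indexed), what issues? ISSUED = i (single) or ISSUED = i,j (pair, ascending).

ISSUED = 7

#0 head=0: ld;sub i0+i1 pair
#1 head=2: sub;sub i2+i3 pair
#2 head=4: sll i4 RAW r1
#3 head=5: sll;add i5+i6 pair
#4 head=7: st i7 no-port MEM/MEM
#5 head=8: st i8 tail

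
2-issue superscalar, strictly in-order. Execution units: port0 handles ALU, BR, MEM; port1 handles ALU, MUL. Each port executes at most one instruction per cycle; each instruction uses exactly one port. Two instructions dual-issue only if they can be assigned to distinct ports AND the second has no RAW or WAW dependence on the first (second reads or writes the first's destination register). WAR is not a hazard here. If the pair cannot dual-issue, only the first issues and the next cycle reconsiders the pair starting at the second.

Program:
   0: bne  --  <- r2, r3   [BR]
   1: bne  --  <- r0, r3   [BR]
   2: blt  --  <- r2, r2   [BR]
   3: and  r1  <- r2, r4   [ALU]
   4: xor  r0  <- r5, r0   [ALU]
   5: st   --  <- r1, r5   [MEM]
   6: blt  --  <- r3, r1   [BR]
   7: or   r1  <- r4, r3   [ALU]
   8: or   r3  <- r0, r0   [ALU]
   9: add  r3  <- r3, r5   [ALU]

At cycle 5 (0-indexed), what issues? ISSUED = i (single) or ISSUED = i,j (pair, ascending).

#0 head=0: bne i0 no-port BR/BR
#1 head=1: bne i1 no-port BR/BR
#2 head=2: blt/and i2&i3 pair
#3 head=4: xor/st i4&i5 pair
#4 head=6: blt/or i6&i7 pair
#5 head=8: or i8 RAW+WAW r3
#6 head=9: add i9 tail

ISSUED = 8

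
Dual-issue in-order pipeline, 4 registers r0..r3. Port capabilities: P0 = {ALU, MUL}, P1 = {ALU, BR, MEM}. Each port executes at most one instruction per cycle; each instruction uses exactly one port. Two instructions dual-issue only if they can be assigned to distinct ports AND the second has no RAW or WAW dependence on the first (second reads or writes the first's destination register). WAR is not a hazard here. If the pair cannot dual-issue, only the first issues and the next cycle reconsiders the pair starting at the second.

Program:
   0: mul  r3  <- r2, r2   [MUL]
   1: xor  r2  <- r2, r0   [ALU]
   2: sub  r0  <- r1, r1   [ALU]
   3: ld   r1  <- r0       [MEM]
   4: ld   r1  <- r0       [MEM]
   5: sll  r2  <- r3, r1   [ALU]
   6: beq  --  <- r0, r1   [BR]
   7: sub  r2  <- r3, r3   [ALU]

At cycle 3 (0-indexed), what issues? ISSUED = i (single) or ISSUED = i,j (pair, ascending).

  cy0 -> i0,i1 (mul.MUL/xor.ALU) 2-wide
  cy1 -> i2 (sub.ALU) RAW r0
  cy2 -> i3 (ld.MEM) no-port MEM/MEM
  cy3 -> i4 (ld.MEM) RAW r1
  cy4 -> i5,i6 (sll.ALU/beq.BR) 2-wide
  cy5 -> i7 (sub.ALU) tail

ISSUED = 4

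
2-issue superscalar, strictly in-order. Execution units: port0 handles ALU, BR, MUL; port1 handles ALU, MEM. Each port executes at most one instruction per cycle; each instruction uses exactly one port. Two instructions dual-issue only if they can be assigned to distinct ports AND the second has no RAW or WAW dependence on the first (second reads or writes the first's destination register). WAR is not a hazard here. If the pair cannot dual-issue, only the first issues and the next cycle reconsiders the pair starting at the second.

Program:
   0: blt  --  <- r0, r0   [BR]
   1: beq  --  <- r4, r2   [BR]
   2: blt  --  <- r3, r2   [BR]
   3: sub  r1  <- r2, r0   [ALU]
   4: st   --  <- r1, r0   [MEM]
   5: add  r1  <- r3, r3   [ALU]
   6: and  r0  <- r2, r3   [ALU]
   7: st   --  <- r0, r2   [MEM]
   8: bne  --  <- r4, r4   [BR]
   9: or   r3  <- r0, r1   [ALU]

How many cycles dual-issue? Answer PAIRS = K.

  cy0 -> i0 (blt.BR) no-port BR/BR
  cy1 -> i1 (beq.BR) no-port BR/BR
  cy2 -> i2/i3 (blt.BR/sub.ALU) 2-wide
  cy3 -> i4/i5 (st.MEM/add.ALU) 2-wide
  cy4 -> i6 (and.ALU) RAW r0
  cy5 -> i7/i8 (st.MEM/bne.BR) 2-wide
  cy6 -> i9 (or.ALU) tail

PAIRS = 3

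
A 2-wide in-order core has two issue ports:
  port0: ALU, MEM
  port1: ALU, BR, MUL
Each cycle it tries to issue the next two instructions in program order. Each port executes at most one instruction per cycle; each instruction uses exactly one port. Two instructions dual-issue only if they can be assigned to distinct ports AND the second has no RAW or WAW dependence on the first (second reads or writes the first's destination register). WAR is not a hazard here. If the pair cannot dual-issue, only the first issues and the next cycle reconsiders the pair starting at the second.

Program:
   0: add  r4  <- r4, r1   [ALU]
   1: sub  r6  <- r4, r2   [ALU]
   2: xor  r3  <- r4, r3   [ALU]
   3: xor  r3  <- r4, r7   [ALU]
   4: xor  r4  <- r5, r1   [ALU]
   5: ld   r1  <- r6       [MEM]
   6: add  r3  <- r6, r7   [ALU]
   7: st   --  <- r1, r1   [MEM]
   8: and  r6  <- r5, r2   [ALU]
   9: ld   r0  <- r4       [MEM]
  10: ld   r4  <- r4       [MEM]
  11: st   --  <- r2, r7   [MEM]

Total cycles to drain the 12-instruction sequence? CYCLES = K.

CYCLES = 8

c0: i0 add  RAW r4
c1: i1&i2 sub/xor  2-wide
c2: i3&i4 xor/xor  2-wide
c3: i5&i6 ld/add  2-wide
c4: i7&i8 st/and  2-wide
c5: i9 ld  no-port MEM/MEM
c6: i10 ld  no-port MEM/MEM
c7: i11 st  tail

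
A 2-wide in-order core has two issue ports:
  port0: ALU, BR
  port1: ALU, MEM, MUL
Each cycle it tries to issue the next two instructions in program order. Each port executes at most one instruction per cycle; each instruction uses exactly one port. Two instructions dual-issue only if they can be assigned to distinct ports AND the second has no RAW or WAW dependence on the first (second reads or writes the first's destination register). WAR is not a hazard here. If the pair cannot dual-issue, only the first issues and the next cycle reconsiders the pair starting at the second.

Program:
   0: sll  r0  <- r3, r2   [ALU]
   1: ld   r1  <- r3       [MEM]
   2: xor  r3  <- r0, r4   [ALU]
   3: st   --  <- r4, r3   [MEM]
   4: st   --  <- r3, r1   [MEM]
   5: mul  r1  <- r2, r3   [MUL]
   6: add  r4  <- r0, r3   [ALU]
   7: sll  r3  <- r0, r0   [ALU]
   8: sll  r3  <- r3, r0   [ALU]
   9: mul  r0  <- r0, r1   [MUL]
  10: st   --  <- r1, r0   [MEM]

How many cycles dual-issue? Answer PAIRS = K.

c0: i0&i1 sll.ALU/ld.MEM  2-wide
c1: i2 xor.ALU  RAW r3
c2: i3 st.MEM  no-port MEM/MEM
c3: i4 st.MEM  no-port MEM/MUL
c4: i5&i6 mul.MUL/add.ALU  2-wide
c5: i7 sll.ALU  RAW+WAW r3
c6: i8&i9 sll.ALU/mul.MUL  2-wide
c7: i10 st.MEM  tail

PAIRS = 3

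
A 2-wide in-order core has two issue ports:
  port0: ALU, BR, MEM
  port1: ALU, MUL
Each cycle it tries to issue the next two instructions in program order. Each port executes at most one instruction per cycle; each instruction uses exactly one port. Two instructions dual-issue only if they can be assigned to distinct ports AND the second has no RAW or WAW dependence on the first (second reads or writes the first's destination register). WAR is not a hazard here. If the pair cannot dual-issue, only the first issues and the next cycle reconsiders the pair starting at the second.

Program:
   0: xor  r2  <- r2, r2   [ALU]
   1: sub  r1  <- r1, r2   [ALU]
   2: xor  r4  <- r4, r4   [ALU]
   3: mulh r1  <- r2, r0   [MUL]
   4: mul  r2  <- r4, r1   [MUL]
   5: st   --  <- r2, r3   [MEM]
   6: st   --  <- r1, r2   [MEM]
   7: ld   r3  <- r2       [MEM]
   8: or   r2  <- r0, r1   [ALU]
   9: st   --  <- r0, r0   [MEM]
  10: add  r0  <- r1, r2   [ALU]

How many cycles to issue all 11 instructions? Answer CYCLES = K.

CYCLES = 8

[0] i0  xor.ALU  -- RAW r2
[1] i1,i2  sub.ALU xor.ALU  -- 2-wide
[2] i3  mulh.MUL  -- no-port MUL/MUL
[3] i4  mul.MUL  -- RAW r2
[4] i5  st.MEM  -- no-port MEM/MEM
[5] i6  st.MEM  -- no-port MEM/MEM
[6] i7,i8  ld.MEM or.ALU  -- 2-wide
[7] i9,i10  st.MEM add.ALU  -- 2-wide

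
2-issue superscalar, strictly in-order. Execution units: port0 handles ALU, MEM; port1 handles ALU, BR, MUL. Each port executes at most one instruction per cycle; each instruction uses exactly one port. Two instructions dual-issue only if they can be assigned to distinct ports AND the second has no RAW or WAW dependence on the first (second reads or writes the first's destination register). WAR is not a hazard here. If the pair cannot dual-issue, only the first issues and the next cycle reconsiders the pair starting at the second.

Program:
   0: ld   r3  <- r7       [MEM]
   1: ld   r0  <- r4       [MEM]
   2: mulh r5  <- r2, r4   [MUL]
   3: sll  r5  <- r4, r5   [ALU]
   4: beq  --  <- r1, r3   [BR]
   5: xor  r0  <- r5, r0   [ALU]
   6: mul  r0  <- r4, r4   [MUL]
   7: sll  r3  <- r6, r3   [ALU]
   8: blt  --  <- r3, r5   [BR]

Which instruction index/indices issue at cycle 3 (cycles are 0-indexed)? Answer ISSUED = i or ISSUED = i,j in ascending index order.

[0] i0  ld  -- no-port MEM/MEM
[1] i1,i2  ld/mulh  -- 2-wide
[2] i3,i4  sll/beq  -- 2-wide
[3] i5  xor  -- WAW r0
[4] i6,i7  mul/sll  -- 2-wide
[5] i8  blt  -- tail

ISSUED = 5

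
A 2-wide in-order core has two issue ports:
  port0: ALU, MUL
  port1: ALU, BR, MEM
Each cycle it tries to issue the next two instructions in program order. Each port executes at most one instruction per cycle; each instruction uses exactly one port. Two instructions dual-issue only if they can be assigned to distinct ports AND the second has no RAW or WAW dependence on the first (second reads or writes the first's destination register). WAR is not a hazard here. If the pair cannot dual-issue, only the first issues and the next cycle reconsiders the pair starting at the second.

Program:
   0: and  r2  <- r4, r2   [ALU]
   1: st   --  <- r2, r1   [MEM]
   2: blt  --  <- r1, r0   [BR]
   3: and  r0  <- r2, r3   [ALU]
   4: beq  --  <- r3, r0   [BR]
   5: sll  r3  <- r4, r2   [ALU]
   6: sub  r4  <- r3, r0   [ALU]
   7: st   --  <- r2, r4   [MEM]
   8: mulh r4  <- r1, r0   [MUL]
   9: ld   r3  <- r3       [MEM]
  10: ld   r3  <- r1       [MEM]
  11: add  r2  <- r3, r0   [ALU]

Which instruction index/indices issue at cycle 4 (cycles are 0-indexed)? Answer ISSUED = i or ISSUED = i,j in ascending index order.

ISSUED = 6

#0 head=0: and i0 RAW r2
#1 head=1: st i1 no-port MEM/BR
#2 head=2: blt;and i2/i3 dual
#3 head=4: beq;sll i4/i5 dual
#4 head=6: sub i6 RAW r4
#5 head=7: st;mulh i7/i8 dual
#6 head=9: ld i9 no-port MEM/MEM
#7 head=10: ld i10 RAW r3
#8 head=11: add i11 tail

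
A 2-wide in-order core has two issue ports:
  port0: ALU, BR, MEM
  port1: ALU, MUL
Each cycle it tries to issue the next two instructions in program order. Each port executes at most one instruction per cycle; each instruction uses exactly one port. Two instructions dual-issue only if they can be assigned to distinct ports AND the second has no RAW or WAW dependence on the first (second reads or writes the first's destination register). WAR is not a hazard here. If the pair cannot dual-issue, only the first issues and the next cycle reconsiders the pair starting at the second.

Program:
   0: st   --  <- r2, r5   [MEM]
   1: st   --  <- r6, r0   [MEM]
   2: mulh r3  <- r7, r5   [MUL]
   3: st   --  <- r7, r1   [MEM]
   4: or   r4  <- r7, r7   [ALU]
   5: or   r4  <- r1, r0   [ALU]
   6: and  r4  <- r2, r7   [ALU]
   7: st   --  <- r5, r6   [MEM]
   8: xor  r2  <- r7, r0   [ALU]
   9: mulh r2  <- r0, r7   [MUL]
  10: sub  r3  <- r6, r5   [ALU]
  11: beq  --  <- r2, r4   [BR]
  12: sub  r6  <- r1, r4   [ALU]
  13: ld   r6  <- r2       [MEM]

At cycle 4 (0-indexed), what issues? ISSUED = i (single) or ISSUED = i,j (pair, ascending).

#0 head=0: st.MEM i0 no-port MEM/MEM
#1 head=1: st.MEM;mulh.MUL i1+i2 dual
#2 head=3: st.MEM;or.ALU i3+i4 dual
#3 head=5: or.ALU i5 WAW r4
#4 head=6: and.ALU;st.MEM i6+i7 dual
#5 head=8: xor.ALU i8 WAW r2
#6 head=9: mulh.MUL;sub.ALU i9+i10 dual
#7 head=11: beq.BR;sub.ALU i11+i12 dual
#8 head=13: ld.MEM i13 tail

ISSUED = 6,7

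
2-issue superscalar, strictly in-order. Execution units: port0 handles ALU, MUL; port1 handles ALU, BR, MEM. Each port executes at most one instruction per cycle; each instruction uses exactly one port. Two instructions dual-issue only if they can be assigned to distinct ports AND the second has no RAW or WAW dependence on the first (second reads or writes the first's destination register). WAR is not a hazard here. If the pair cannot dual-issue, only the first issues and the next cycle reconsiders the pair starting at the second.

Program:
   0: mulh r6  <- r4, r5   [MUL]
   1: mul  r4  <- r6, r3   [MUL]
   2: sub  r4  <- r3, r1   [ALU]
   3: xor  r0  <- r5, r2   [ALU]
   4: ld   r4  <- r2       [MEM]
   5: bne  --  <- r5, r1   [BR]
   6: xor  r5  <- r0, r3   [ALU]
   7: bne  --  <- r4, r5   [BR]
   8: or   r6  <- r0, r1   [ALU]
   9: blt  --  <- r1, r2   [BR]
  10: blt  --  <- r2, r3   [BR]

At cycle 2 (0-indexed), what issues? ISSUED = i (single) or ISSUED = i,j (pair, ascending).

ISSUED = 2,3

[0] i0  mulh  -- no-port MUL/MUL
[1] i1  mul  -- WAW r4
[2] i2/i3  sub;xor  -- dual
[3] i4  ld  -- no-port MEM/BR
[4] i5/i6  bne;xor  -- dual
[5] i7/i8  bne;or  -- dual
[6] i9  blt  -- no-port BR/BR
[7] i10  blt  -- tail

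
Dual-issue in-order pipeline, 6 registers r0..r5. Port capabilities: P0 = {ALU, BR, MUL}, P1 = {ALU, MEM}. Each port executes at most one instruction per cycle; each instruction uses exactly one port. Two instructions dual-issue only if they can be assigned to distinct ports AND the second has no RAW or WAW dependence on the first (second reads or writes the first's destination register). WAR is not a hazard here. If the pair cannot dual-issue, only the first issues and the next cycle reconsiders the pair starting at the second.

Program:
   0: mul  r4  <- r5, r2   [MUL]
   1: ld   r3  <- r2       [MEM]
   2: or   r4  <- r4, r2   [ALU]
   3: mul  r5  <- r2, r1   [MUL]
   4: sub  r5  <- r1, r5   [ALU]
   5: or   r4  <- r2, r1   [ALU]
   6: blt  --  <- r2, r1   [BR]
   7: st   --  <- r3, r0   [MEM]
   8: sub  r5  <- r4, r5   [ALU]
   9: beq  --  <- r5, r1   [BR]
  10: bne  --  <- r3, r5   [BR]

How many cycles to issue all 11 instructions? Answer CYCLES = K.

CYCLES = 7

c0: i0,i1 mul/ld  2-wide
c1: i2,i3 or/mul  2-wide
c2: i4,i5 sub/or  2-wide
c3: i6,i7 blt/st  2-wide
c4: i8 sub  RAW r5
c5: i9 beq  no-port BR/BR
c6: i10 bne  tail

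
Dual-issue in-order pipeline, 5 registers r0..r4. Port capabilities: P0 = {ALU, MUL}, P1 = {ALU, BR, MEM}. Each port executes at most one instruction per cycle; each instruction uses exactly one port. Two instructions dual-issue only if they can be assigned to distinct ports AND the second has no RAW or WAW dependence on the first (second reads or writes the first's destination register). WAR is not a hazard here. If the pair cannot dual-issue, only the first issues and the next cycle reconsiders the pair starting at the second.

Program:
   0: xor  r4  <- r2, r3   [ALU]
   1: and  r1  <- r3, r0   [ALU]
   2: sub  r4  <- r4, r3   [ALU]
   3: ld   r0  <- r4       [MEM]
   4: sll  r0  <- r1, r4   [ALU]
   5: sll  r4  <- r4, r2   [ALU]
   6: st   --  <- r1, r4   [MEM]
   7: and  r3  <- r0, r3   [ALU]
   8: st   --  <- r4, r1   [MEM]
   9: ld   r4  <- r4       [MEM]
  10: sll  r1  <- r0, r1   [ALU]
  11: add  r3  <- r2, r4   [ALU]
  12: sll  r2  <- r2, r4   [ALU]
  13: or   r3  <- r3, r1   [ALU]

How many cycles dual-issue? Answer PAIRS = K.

PAIRS = 5

  cy0 -> i0/i1 (xor.ALU/and.ALU) 2-wide
  cy1 -> i2 (sub.ALU) RAW r4
  cy2 -> i3 (ld.MEM) WAW r0
  cy3 -> i4/i5 (sll.ALU/sll.ALU) 2-wide
  cy4 -> i6/i7 (st.MEM/and.ALU) 2-wide
  cy5 -> i8 (st.MEM) no-port MEM/MEM
  cy6 -> i9/i10 (ld.MEM/sll.ALU) 2-wide
  cy7 -> i11/i12 (add.ALU/sll.ALU) 2-wide
  cy8 -> i13 (or.ALU) tail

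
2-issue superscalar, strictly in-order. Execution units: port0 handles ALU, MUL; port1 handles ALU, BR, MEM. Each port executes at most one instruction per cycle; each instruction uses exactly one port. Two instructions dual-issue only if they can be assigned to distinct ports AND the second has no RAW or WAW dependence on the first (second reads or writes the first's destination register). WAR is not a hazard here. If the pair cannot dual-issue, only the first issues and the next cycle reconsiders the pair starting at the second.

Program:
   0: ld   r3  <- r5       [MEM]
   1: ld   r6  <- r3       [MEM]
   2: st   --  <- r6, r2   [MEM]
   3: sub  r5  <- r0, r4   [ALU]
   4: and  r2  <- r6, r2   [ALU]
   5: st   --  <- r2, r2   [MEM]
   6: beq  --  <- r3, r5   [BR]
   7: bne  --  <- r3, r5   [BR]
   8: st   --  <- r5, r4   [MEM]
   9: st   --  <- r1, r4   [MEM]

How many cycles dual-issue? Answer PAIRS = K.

#0 head=0: ld i0 no-port MEM/MEM
#1 head=1: ld i1 no-port MEM/MEM
#2 head=2: st/sub i2,i3 dual
#3 head=4: and i4 RAW r2
#4 head=5: st i5 no-port MEM/BR
#5 head=6: beq i6 no-port BR/BR
#6 head=7: bne i7 no-port BR/MEM
#7 head=8: st i8 no-port MEM/MEM
#8 head=9: st i9 tail

PAIRS = 1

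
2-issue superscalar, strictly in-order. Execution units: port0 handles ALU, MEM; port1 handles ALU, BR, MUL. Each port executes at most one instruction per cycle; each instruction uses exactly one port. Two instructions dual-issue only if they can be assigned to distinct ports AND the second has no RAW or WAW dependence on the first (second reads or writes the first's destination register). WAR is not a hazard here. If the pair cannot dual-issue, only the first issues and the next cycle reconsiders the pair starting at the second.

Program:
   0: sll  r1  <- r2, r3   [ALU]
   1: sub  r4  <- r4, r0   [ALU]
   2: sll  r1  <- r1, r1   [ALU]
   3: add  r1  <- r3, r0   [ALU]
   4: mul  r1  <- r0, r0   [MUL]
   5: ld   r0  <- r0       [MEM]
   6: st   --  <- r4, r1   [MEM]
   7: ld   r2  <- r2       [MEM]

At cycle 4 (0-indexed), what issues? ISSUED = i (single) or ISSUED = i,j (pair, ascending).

ISSUED = 6

c0: i0&i1 sll.ALU;sub.ALU  pair
c1: i2 sll.ALU  WAW r1
c2: i3 add.ALU  WAW r1
c3: i4&i5 mul.MUL;ld.MEM  pair
c4: i6 st.MEM  no-port MEM/MEM
c5: i7 ld.MEM  tail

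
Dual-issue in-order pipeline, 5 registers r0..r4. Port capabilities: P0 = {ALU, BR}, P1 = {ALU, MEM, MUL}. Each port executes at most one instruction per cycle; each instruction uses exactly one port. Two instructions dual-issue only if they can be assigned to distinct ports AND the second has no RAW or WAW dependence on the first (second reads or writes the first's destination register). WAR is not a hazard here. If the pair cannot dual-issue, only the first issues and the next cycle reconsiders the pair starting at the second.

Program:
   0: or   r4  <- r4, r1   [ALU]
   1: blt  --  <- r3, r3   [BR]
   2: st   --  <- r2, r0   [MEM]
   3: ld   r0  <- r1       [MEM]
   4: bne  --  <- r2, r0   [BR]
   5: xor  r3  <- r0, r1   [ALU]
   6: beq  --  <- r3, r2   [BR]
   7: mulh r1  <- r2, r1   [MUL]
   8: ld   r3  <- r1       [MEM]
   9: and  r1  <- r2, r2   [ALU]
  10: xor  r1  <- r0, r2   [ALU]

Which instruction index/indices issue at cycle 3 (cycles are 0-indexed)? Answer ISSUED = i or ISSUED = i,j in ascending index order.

[0] i0+i1  or.ALU;blt.BR  -- dual
[1] i2  st.MEM  -- no-port MEM/MEM
[2] i3  ld.MEM  -- RAW r0
[3] i4+i5  bne.BR;xor.ALU  -- dual
[4] i6+i7  beq.BR;mulh.MUL  -- dual
[5] i8+i9  ld.MEM;and.ALU  -- dual
[6] i10  xor.ALU  -- tail

ISSUED = 4,5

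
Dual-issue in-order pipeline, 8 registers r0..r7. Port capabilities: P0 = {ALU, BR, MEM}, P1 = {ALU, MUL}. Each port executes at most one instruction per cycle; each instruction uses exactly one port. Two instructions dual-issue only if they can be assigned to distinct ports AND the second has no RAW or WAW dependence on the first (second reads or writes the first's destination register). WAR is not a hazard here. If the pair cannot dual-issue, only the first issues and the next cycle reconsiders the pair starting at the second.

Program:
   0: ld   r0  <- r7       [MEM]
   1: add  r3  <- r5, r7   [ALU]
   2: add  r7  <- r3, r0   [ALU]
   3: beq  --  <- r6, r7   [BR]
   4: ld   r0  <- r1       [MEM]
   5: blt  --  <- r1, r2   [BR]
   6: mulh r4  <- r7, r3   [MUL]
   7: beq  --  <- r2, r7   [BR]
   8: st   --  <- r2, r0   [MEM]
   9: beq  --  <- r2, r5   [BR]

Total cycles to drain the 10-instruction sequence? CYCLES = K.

[0] i0/i1  ld.MEM;add.ALU  -- 2-wide
[1] i2  add.ALU  -- RAW r7
[2] i3  beq.BR  -- no-port BR/MEM
[3] i4  ld.MEM  -- no-port MEM/BR
[4] i5/i6  blt.BR;mulh.MUL  -- 2-wide
[5] i7  beq.BR  -- no-port BR/MEM
[6] i8  st.MEM  -- no-port MEM/BR
[7] i9  beq.BR  -- tail

CYCLES = 8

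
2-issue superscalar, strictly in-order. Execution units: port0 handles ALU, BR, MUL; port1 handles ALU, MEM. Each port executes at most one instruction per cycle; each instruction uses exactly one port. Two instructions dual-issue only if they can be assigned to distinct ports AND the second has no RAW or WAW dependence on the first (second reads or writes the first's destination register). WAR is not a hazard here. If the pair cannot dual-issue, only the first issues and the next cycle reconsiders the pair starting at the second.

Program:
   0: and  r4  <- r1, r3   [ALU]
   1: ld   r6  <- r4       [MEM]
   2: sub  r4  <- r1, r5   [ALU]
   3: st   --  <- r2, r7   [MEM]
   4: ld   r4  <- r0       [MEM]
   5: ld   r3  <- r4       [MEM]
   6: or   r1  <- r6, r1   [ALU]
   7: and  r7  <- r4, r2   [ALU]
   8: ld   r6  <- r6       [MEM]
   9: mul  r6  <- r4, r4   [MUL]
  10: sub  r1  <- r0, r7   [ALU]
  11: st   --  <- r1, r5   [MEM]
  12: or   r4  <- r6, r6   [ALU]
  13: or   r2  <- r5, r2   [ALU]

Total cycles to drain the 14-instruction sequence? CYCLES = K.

CYCLES = 9

t=0 i0:and ; RAW r4
t=1 i1,i2:ld sub ; pair
t=2 i3:st ; no-port MEM/MEM
t=3 i4:ld ; no-port MEM/MEM
t=4 i5,i6:ld or ; pair
t=5 i7,i8:and ld ; pair
t=6 i9,i10:mul sub ; pair
t=7 i11,i12:st or ; pair
t=8 i13:or ; tail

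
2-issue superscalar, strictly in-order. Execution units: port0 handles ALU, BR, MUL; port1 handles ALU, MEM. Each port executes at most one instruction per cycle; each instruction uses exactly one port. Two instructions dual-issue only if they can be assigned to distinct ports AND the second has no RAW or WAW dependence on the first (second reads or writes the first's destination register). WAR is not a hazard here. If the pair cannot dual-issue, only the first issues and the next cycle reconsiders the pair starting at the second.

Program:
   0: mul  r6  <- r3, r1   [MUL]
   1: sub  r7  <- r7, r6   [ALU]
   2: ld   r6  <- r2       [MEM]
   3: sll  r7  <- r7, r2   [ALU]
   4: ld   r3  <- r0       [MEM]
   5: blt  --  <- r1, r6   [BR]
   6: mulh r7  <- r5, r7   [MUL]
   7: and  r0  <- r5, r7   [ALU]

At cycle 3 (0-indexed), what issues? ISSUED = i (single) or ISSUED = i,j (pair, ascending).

t=0 i0:mul ; RAW r6
t=1 i1&i2:sub ld ; dual
t=2 i3&i4:sll ld ; dual
t=3 i5:blt ; no-port BR/MUL
t=4 i6:mulh ; RAW r7
t=5 i7:and ; tail

ISSUED = 5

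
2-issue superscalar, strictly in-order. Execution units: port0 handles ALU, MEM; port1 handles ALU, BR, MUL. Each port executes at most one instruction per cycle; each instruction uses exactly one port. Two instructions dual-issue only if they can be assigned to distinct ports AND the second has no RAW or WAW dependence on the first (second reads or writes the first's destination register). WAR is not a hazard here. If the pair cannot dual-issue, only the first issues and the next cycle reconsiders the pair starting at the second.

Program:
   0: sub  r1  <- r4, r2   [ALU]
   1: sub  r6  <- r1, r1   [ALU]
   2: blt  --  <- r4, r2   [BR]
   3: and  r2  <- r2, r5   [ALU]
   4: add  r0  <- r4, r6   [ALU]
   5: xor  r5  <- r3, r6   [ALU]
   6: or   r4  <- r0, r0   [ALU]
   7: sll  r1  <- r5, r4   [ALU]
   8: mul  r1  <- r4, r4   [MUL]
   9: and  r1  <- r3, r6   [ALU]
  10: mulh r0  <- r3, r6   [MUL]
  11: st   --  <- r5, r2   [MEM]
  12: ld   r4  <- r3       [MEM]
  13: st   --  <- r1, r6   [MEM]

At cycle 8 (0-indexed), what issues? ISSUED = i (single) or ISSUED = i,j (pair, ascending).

[0] i0  sub  -- RAW r1
[1] i1&i2  sub/blt  -- dual
[2] i3&i4  and/add  -- dual
[3] i5&i6  xor/or  -- dual
[4] i7  sll  -- WAW r1
[5] i8  mul  -- WAW r1
[6] i9&i10  and/mulh  -- dual
[7] i11  st  -- no-port MEM/MEM
[8] i12  ld  -- no-port MEM/MEM
[9] i13  st  -- tail

ISSUED = 12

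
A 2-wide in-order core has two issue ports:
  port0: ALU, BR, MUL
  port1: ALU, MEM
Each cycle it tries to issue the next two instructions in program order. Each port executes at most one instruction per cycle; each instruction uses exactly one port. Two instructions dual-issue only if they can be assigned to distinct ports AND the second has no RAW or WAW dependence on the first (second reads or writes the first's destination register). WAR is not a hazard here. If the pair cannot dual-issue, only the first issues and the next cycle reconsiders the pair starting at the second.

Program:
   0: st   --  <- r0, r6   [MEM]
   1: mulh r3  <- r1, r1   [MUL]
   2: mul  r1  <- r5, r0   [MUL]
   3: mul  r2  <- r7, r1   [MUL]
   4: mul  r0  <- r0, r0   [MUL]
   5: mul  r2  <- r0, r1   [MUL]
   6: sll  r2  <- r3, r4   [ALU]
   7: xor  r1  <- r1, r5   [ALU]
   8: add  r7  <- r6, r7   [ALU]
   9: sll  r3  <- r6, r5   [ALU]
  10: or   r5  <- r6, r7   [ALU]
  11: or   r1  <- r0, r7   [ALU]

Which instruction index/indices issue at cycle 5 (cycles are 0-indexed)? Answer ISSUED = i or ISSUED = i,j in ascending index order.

ISSUED = 6,7

0. st.MEM/mulh.MUL @i0,i1  | dual
1. mul.MUL @i2  | no-port MUL/MUL
2. mul.MUL @i3  | no-port MUL/MUL
3. mul.MUL @i4  | no-port MUL/MUL
4. mul.MUL @i5  | WAW r2
5. sll.ALU/xor.ALU @i6,i7  | dual
6. add.ALU/sll.ALU @i8,i9  | dual
7. or.ALU/or.ALU @i10,i11  | dual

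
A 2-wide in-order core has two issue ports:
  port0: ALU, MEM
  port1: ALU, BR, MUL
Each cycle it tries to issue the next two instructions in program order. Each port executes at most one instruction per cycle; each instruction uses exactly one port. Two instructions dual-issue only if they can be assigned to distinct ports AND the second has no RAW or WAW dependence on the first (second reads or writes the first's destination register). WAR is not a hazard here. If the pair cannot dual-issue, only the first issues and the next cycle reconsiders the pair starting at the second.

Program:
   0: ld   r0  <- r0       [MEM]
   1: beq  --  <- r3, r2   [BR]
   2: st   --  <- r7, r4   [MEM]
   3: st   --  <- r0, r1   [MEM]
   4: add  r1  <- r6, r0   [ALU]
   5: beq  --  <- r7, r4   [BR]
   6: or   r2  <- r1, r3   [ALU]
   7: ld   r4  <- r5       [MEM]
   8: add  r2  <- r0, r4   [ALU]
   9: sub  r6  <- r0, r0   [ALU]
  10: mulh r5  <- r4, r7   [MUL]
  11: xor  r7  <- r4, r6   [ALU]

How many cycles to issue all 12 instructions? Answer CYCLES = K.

CYCLES = 7

t=0 i0&i1:ld.MEM beq.BR ; 2-wide
t=1 i2:st.MEM ; no-port MEM/MEM
t=2 i3&i4:st.MEM add.ALU ; 2-wide
t=3 i5&i6:beq.BR or.ALU ; 2-wide
t=4 i7:ld.MEM ; RAW r4
t=5 i8&i9:add.ALU sub.ALU ; 2-wide
t=6 i10&i11:mulh.MUL xor.ALU ; 2-wide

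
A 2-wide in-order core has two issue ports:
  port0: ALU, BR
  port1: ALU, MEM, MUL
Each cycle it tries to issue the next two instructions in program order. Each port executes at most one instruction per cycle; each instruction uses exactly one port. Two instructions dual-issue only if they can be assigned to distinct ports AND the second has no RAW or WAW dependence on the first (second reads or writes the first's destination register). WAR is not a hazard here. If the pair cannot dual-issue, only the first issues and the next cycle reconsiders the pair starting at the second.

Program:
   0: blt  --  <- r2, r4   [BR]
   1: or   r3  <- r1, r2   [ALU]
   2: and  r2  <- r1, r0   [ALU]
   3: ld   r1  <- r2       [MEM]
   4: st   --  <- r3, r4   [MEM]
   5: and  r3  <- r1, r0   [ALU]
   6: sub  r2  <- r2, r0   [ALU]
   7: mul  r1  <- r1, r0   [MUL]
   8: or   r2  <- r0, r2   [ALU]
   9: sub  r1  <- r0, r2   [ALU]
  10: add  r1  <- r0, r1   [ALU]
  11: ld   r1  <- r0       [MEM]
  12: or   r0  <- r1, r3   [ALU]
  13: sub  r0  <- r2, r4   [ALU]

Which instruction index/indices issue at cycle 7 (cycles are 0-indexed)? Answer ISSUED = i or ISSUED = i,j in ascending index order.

ISSUED = 10

#0 head=0: blt;or i0+i1 dual
#1 head=2: and i2 RAW r2
#2 head=3: ld i3 no-port MEM/MEM
#3 head=4: st;and i4+i5 dual
#4 head=6: sub;mul i6+i7 dual
#5 head=8: or i8 RAW r2
#6 head=9: sub i9 RAW+WAW r1
#7 head=10: add i10 WAW r1
#8 head=11: ld i11 RAW r1
#9 head=12: or i12 WAW r0
#10 head=13: sub i13 tail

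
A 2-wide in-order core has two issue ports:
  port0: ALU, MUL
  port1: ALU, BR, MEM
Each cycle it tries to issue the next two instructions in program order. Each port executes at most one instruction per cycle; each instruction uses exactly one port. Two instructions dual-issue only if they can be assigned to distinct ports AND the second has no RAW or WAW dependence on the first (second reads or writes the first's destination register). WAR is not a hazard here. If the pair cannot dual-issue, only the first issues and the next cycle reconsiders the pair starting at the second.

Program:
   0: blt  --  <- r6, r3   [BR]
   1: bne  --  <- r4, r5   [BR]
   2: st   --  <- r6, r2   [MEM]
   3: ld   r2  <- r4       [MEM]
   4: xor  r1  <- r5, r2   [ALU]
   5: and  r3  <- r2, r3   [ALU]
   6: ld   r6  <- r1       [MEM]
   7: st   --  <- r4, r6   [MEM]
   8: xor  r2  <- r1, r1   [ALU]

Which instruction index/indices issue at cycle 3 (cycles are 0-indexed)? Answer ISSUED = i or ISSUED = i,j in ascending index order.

c0: i0 blt  no-port BR/BR
c1: i1 bne  no-port BR/MEM
c2: i2 st  no-port MEM/MEM
c3: i3 ld  RAW r2
c4: i4,i5 xor and  dual
c5: i6 ld  no-port MEM/MEM
c6: i7,i8 st xor  dual

ISSUED = 3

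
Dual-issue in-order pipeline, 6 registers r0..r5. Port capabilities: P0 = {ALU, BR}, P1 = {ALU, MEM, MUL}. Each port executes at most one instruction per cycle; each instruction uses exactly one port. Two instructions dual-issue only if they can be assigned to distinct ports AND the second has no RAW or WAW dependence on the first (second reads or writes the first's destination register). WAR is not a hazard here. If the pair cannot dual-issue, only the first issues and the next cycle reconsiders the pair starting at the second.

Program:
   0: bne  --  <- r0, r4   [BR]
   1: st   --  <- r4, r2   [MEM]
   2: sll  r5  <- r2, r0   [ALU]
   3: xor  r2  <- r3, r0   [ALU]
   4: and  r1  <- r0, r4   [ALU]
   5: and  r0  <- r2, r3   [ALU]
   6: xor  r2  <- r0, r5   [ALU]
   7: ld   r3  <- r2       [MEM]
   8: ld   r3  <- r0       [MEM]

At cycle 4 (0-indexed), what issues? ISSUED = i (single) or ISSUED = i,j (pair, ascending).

ISSUED = 7

[0] i0,i1  bne.BR st.MEM  -- 2-wide
[1] i2,i3  sll.ALU xor.ALU  -- 2-wide
[2] i4,i5  and.ALU and.ALU  -- 2-wide
[3] i6  xor.ALU  -- RAW r2
[4] i7  ld.MEM  -- no-port MEM/MEM
[5] i8  ld.MEM  -- tail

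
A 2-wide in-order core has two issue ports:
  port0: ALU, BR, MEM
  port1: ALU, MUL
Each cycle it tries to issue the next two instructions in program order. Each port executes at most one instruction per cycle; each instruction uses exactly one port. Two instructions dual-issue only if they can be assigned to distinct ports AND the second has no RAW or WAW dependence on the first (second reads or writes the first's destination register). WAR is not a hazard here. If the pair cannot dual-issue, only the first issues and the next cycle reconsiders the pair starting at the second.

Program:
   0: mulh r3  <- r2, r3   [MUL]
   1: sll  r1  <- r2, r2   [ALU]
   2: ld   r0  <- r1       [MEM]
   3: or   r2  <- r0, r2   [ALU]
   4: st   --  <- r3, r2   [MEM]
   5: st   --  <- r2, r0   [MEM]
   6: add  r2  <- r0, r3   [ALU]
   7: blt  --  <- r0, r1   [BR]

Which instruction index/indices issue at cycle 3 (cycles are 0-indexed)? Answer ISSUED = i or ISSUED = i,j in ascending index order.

0. mulh.MUL/sll.ALU @i0&i1  | pair
1. ld.MEM @i2  | RAW r0
2. or.ALU @i3  | RAW r2
3. st.MEM @i4  | no-port MEM/MEM
4. st.MEM/add.ALU @i5&i6  | pair
5. blt.BR @i7  | tail

ISSUED = 4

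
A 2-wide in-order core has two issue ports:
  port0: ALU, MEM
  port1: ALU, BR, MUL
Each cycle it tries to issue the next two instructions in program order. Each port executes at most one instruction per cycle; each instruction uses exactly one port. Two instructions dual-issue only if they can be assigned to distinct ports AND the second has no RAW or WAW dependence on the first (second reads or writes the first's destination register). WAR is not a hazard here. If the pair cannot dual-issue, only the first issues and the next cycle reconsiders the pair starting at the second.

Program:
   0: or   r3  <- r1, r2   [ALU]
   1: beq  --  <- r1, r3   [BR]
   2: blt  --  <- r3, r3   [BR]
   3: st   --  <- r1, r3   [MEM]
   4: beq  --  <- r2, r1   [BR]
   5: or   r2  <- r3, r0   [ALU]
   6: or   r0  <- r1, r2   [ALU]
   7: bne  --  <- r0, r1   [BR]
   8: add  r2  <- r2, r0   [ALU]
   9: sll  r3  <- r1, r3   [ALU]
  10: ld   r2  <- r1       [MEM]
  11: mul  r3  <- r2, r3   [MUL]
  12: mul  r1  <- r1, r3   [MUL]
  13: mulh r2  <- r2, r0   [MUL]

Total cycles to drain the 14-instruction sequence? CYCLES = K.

CYCLES = 10

0. or.ALU @i0  | RAW r3
1. beq.BR @i1  | no-port BR/BR
2. blt.BR;st.MEM @i2+i3  | 2-wide
3. beq.BR;or.ALU @i4+i5  | 2-wide
4. or.ALU @i6  | RAW r0
5. bne.BR;add.ALU @i7+i8  | 2-wide
6. sll.ALU;ld.MEM @i9+i10  | 2-wide
7. mul.MUL @i11  | no-port MUL/MUL
8. mul.MUL @i12  | no-port MUL/MUL
9. mulh.MUL @i13  | tail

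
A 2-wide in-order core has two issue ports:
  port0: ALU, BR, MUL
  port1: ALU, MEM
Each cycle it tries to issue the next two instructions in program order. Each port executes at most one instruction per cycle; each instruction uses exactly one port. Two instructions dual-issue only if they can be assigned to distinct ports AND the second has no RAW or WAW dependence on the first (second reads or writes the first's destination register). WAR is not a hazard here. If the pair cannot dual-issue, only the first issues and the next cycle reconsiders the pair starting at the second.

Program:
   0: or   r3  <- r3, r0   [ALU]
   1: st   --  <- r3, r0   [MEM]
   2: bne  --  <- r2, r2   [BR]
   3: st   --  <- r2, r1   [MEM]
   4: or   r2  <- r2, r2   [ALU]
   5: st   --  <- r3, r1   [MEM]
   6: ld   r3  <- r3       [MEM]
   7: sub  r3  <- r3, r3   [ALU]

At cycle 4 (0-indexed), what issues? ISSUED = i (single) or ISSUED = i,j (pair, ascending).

0. or.ALU @i0  | RAW r3
1. st.MEM bne.BR @i1/i2  | dual
2. st.MEM or.ALU @i3/i4  | dual
3. st.MEM @i5  | no-port MEM/MEM
4. ld.MEM @i6  | RAW+WAW r3
5. sub.ALU @i7  | tail

ISSUED = 6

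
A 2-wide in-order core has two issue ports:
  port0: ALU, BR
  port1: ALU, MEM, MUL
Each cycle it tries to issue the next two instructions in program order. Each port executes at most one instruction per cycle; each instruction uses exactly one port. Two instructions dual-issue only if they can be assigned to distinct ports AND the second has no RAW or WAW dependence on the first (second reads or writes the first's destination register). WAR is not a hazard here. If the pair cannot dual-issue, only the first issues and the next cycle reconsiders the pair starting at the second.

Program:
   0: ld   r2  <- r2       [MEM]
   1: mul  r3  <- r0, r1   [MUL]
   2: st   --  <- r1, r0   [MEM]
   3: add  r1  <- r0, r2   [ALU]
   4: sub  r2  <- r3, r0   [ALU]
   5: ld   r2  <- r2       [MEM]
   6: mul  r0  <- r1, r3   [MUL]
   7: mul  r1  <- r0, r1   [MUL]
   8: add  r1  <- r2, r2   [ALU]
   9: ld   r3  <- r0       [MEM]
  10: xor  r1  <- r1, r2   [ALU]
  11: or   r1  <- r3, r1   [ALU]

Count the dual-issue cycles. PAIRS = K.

#0 head=0: ld.MEM i0 no-port MEM/MUL
#1 head=1: mul.MUL i1 no-port MUL/MEM
#2 head=2: st.MEM;add.ALU i2/i3 2-wide
#3 head=4: sub.ALU i4 RAW+WAW r2
#4 head=5: ld.MEM i5 no-port MEM/MUL
#5 head=6: mul.MUL i6 no-port MUL/MUL
#6 head=7: mul.MUL i7 WAW r1
#7 head=8: add.ALU;ld.MEM i8/i9 2-wide
#8 head=10: xor.ALU i10 RAW+WAW r1
#9 head=11: or.ALU i11 tail

PAIRS = 2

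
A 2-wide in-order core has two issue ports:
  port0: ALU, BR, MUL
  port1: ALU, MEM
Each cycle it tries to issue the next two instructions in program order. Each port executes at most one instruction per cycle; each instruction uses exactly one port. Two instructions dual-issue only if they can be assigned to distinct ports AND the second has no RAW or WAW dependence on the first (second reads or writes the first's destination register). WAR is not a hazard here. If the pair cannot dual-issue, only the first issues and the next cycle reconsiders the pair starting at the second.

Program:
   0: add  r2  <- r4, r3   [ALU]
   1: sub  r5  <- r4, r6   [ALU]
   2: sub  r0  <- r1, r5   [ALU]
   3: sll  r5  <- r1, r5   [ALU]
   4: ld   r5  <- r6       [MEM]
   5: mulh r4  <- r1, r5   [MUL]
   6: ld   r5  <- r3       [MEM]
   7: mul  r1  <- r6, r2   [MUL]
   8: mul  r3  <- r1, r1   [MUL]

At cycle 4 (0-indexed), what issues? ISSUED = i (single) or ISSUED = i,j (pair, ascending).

  cy0 -> i0,i1 (add.ALU/sub.ALU) dual
  cy1 -> i2,i3 (sub.ALU/sll.ALU) dual
  cy2 -> i4 (ld.MEM) RAW r5
  cy3 -> i5,i6 (mulh.MUL/ld.MEM) dual
  cy4 -> i7 (mul.MUL) no-port MUL/MUL
  cy5 -> i8 (mul.MUL) tail

ISSUED = 7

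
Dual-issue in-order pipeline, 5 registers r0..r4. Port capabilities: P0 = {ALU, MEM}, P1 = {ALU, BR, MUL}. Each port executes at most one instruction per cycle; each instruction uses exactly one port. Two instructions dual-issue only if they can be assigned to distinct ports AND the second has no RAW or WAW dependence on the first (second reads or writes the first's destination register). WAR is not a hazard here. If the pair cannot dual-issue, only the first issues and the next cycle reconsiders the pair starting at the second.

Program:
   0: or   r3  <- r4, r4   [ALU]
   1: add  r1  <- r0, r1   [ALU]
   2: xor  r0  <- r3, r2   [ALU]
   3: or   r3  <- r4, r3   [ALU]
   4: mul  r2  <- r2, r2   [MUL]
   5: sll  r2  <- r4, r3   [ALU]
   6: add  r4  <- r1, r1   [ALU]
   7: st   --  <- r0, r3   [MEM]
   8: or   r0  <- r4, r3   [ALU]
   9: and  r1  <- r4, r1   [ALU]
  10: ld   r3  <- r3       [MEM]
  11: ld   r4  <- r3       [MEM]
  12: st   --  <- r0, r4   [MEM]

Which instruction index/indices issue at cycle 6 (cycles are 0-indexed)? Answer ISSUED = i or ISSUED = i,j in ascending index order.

[0] i0/i1  or;add  -- dual
[1] i2/i3  xor;or  -- dual
[2] i4  mul  -- WAW r2
[3] i5/i6  sll;add  -- dual
[4] i7/i8  st;or  -- dual
[5] i9/i10  and;ld  -- dual
[6] i11  ld  -- no-port MEM/MEM
[7] i12  st  -- tail

ISSUED = 11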